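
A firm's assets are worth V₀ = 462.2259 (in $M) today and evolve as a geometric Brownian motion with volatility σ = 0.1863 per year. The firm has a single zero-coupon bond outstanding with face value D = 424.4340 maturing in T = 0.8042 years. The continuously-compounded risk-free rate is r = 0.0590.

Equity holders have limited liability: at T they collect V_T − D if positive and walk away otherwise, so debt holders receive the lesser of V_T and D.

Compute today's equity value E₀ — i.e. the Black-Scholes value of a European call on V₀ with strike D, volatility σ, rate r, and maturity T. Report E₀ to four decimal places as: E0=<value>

d₁ = [ln(V₀/D) + (r + σ²/2)T] / (σ√T)
   = [ln(462.2259/424.4340) + (0.0590 + 0.5·0.1863²)·0.8042] / (0.1863·√0.8042)
   = [0.085297 + 0.061404] / 0.167069 = 0.878088
d₂ = d₁ − σ√T = 0.878088 − 0.167069 = 0.711020
N(d₁) = 0.810052,  N(d₂) = 0.761464,  e^(−rT) = 0.953660
E₀ = V₀·N(d₁) − D·e^(−rT)·N(d₂)
   = 462.2259·0.810052 − 424.4340·0.953660·0.761464 = 66.212457

E0=66.2125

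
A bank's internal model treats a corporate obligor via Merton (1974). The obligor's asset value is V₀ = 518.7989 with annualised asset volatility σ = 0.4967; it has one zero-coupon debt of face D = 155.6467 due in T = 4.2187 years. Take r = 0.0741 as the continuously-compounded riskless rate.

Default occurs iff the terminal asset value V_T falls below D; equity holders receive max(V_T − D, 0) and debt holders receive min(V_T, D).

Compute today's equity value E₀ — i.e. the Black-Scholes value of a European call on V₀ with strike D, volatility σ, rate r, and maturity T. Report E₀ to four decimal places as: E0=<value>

E0=411.7616

d₁ = [ln(V₀/D) + (r + σ²/2)T] / (σ√T)
   = [ln(518.7989/155.6467) + (0.0741 + 0.5·0.4967²)·4.2187] / (0.4967·√4.2187)
   = [1.203928 + 0.833005] / 1.020196 = 1.996610
d₂ = d₁ − σ√T = 1.996610 − 1.020196 = 0.976414
N(d₁) = 0.977066,  N(d₂) = 0.835570,  e^(−rT) = 0.731538
E₀ = V₀·N(d₁) − D·e^(−rT)·N(d₂)
   = 518.7989·0.977066 − 155.6467·0.731538·0.835570 = 411.761557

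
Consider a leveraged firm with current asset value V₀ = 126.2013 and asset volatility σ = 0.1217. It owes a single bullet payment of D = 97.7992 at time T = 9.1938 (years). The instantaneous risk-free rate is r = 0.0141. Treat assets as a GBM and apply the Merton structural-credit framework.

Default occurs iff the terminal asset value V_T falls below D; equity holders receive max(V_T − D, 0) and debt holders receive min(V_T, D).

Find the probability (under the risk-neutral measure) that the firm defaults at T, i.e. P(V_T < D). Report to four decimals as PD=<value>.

PD=0.1955

d₁ = [ln(V₀/D) + (r + σ²/2)T] / (σ√T)
   = [ln(126.2013/97.7992) + (0.0141 + 0.5·0.1217²)·9.1938] / (0.1217·√9.1938)
   = [0.254962 + 0.197717] / 0.369010 = 1.226738
d₂ = d₁ − σ√T = 1.226738 − 0.369010 = 0.857728
risk-neutral PD = N(−d₂) = N(-0.857728) = 0.195521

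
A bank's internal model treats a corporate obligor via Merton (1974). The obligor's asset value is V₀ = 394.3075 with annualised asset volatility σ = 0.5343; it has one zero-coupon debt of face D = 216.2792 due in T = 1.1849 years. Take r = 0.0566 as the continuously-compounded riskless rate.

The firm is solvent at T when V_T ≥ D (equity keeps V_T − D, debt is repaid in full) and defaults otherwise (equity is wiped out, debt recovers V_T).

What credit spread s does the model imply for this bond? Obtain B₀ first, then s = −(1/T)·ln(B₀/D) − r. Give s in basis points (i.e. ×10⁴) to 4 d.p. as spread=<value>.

spread=426.1914

d₁ = [ln(V₀/D) + (r + σ²/2)T] / (σ√T)
   = [ln(394.3075/216.2792) + (0.0566 + 0.5·0.5343²)·1.1849] / (0.5343·√1.1849)
   = [0.600561 + 0.236196] / 0.581602 = 1.438710
d₂ = d₁ − σ√T = 1.438710 − 0.581602 = 0.857108
N(d₁) = 0.924884,  N(d₂) = 0.804307,  e^(−rT) = 0.935134
E₀ = V₀·N(d₁) − D·e^(−rT)·N(d₂)
   = 394.3075·0.924884 − 216.2792·0.935134·0.804307 = 202.017353
B₀ = V₀ − E₀ = 394.3075 − 202.017353 = 192.290147
spread = −(1/T)·ln(B₀/D) − r = −(1/1.1849)·ln(192.290147/216.2792) − 0.0566 = 0.04261914
in basis points: 0.04261914 × 10⁴ = 426.1914 bp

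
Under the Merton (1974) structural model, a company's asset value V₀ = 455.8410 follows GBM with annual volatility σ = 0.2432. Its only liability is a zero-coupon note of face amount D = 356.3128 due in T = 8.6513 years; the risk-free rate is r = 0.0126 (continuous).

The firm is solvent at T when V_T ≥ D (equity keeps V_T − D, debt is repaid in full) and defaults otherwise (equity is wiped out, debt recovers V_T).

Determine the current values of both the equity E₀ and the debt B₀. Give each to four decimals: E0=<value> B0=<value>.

E0=188.8671 B0=266.9739

d₁ = [ln(V₀/D) + (r + σ²/2)T] / (σ√T)
   = [ln(455.8410/356.3128) + (0.0126 + 0.5·0.2432²)·8.6513] / (0.2432·√8.6513)
   = [0.246335 + 0.364852] / 0.715326 = 0.854417
d₂ = d₁ − σ√T = 0.854417 − 0.715326 = 0.139091
N(d₁) = 0.803563,  N(d₂) = 0.555311,  e^(−rT) = 0.896725
E₀ = V₀·N(d₁) − D·e^(−rT)·N(d₂)
   = 455.8410·0.803563 − 356.3128·0.896725·0.555311 = 188.867146
B₀ = V₀ − E₀ = 455.8410 − 188.867146 = 266.973854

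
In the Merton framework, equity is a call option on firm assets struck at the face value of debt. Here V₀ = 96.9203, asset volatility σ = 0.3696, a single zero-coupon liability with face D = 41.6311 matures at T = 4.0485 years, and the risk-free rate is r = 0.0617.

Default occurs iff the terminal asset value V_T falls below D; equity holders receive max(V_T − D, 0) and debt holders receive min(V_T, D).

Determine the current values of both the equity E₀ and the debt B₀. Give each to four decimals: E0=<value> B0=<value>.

E0=65.7296 B0=31.1907

d₁ = [ln(V₀/D) + (r + σ²/2)T] / (σ√T)
   = [ln(96.9203/41.6311) + (0.0617 + 0.5·0.3696²)·4.0485] / (0.3696·√4.0485)
   = [0.845042 + 0.526313] / 0.743668 = 1.844042
d₂ = d₁ − σ√T = 1.844042 − 0.743668 = 1.100374
N(d₁) = 0.967411,  N(d₂) = 0.864415,  e^(−rT) = 0.778962
E₀ = V₀·N(d₁) − D·e^(−rT)·N(d₂)
   = 96.9203·0.967411 − 41.6311·0.778962·0.864415 = 65.729629
B₀ = V₀ − E₀ = 96.9203 − 65.729629 = 31.190671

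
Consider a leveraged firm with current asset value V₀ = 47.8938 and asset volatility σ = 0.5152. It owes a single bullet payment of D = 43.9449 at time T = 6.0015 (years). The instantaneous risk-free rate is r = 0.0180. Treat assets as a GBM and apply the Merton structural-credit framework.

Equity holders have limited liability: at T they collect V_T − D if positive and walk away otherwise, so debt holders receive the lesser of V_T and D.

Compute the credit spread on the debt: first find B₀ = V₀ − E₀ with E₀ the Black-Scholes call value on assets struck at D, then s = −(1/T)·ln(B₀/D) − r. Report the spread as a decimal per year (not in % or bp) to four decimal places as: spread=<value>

spread=0.0910

d₁ = [ln(V₀/D) + (r + σ²/2)T] / (σ√T)
   = [ln(47.8938/43.9449) + (0.0180 + 0.5·0.5152²)·6.0015] / (0.5152·√6.0015)
   = [0.086049 + 0.904519] / 1.262135 = 0.784836
d₂ = d₁ − σ√T = 0.784836 − 1.262135 = -0.477299
N(d₁) = 0.783725,  N(d₂) = 0.316575,  e^(−rT) = 0.897603
E₀ = V₀·N(d₁) − D·e^(−rT)·N(d₂)
   = 47.8938·0.783725 − 43.9449·0.897603·0.316575 = 25.048259
B₀ = V₀ − E₀ = 47.8938 − 25.048259 = 22.845541
spread = −(1/T)·ln(B₀/D) − r = −(1/6.0015)·ln(22.845541/43.9449) − 0.0180 = 0.09100285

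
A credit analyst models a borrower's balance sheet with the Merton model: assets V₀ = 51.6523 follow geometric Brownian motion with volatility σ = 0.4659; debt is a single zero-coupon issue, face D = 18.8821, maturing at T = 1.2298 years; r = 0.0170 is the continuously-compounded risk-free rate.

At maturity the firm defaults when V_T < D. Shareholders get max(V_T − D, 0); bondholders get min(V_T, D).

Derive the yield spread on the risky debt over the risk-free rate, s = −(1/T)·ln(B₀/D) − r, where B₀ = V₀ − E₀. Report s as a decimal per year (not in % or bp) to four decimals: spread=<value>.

spread=0.0060

d₁ = [ln(V₀/D) + (r + σ²/2)T] / (σ√T)
   = [ln(51.6523/18.8821) + (0.0170 + 0.5·0.4659²)·1.2298] / (0.4659·√1.2298)
   = [1.006320 + 0.154379] / 0.516666 = 2.246516
d₂ = d₁ − σ√T = 2.246516 − 0.516666 = 1.729850
N(d₁) = 0.987665,  N(d₂) = 0.958171,  e^(−rT) = 0.979310
E₀ = V₀·N(d₁) − D·e^(−rT)·N(d₂)
   = 51.6523·0.987665 − 18.8821·0.979310·0.958171 = 33.297176
B₀ = V₀ − E₀ = 51.6523 − 33.297176 = 18.355124
spread = −(1/T)·ln(B₀/D) − r = −(1/1.2298)·ln(18.355124/18.8821) − 0.0170 = 0.00601644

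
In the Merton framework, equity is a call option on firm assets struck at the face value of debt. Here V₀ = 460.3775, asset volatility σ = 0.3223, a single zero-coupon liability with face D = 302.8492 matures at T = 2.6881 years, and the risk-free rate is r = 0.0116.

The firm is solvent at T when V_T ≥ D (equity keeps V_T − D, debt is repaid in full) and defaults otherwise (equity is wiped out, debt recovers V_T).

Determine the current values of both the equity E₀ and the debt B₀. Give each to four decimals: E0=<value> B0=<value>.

E0=187.6863 B0=272.6912

d₁ = [ln(V₀/D) + (r + σ²/2)T] / (σ√T)
   = [ln(460.3775/302.8492) + (0.0116 + 0.5·0.3223²)·2.6881] / (0.3223·√2.6881)
   = [0.418812 + 0.170798] / 0.528425 = 1.115788
d₂ = d₁ − σ√T = 1.115788 − 0.528425 = 0.587364
N(d₁) = 0.867744,  N(d₂) = 0.721520,  e^(−rT) = 0.969299
E₀ = V₀·N(d₁) − D·e^(−rT)·N(d₂)
   = 460.3775·0.867744 − 302.8492·0.969299·0.721520 = 187.686293
B₀ = V₀ − E₀ = 460.3775 − 187.686293 = 272.691207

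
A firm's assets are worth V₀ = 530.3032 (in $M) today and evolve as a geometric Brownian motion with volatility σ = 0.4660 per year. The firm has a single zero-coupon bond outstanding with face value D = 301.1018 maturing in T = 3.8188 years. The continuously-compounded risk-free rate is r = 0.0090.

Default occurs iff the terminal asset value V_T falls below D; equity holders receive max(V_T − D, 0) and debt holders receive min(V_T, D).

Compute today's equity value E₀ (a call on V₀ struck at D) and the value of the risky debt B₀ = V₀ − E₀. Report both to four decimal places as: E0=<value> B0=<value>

d₁ = [ln(V₀/D) + (r + σ²/2)T] / (σ√T)
   = [ln(530.3032/301.1018) + (0.0090 + 0.5·0.4660²)·3.8188] / (0.4660·√3.8188)
   = [0.566001 + 0.449007] / 0.910646 = 1.114602
d₂ = d₁ − σ√T = 1.114602 − 0.910646 = 0.203956
N(d₁) = 0.867489,  N(d₂) = 0.580806,  e^(−rT) = 0.966215
E₀ = V₀·N(d₁) − D·e^(−rT)·N(d₂)
   = 530.3032·0.867489 − 301.1018·0.966215·0.580806 = 291.059085
B₀ = V₀ − E₀ = 530.3032 − 291.059085 = 239.244115

E0=291.0591 B0=239.2441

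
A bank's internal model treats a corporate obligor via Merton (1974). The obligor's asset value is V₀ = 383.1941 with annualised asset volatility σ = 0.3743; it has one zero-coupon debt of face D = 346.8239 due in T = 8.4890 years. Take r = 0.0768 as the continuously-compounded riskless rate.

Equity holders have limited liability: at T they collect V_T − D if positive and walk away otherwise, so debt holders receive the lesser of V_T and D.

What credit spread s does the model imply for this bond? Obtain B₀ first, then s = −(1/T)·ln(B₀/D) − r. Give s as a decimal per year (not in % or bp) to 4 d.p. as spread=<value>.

d₁ = [ln(V₀/D) + (r + σ²/2)T] / (σ√T)
   = [ln(383.1941/346.8239) + (0.0768 + 0.5·0.3743²)·8.4890] / (0.3743·√8.4890)
   = [0.099724 + 1.246612] / 1.090556 = 1.234541
d₂ = d₁ − σ√T = 1.234541 − 1.090556 = 0.143984
N(d₁) = 0.891499,  N(d₂) = 0.557244,  e^(−rT) = 0.521026
E₀ = V₀·N(d₁) − D·e^(−rT)·N(d₂)
   = 383.1941·0.891499 − 346.8239·0.521026·0.557244 = 240.920943
B₀ = V₀ − E₀ = 383.1941 − 240.920943 = 142.273157
spread = −(1/T)·ln(B₀/D) − r = −(1/8.4890)·ln(142.273157/346.8239) − 0.0768 = 0.02816741

spread=0.0282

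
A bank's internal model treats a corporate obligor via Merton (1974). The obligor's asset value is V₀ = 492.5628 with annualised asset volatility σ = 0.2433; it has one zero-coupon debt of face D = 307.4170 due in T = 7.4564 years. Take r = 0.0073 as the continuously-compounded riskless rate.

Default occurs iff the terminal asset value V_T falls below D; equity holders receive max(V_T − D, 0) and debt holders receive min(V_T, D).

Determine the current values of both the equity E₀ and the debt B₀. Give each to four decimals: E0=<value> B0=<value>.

d₁ = [ln(V₀/D) + (r + σ²/2)T] / (σ√T)
   = [ln(492.5628/307.4170) + (0.0073 + 0.5·0.2433²)·7.4564] / (0.2433·√7.4564)
   = [0.471417 + 0.275122] / 0.664365 = 1.123688
d₂ = d₁ − σ√T = 1.123688 − 0.664365 = 0.459323
N(d₁) = 0.869427,  N(d₂) = 0.676999,  e^(−rT) = 0.947023
E₀ = V₀·N(d₁) − D·e^(−rT)·N(d₂)
   = 492.5628·0.869427 − 307.4170·0.947023·0.676999 = 231.152161
B₀ = V₀ − E₀ = 492.5628 − 231.152161 = 261.410639

E0=231.1522 B0=261.4106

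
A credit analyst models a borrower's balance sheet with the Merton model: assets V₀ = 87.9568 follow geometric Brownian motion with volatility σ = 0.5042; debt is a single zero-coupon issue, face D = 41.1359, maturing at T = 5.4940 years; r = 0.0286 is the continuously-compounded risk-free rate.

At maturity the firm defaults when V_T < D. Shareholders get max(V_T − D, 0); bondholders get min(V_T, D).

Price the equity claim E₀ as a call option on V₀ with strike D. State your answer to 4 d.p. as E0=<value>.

d₁ = [ln(V₀/D) + (r + σ²/2)T] / (σ√T)
   = [ln(87.9568/41.1359) + (0.0286 + 0.5·0.5042²)·5.4940] / (0.5042·√5.4940)
   = [0.759965 + 0.855464] / 1.181809 = 1.366912
d₂ = d₁ − σ√T = 1.366912 − 1.181809 = 0.185104
N(d₁) = 0.914174,  N(d₂) = 0.573426,  e^(−rT) = 0.854594
E₀ = V₀·N(d₁) − D·e^(−rT)·N(d₂)
   = 87.9568·0.914174 − 41.1359·0.854594·0.573426 = 60.249272

E0=60.2493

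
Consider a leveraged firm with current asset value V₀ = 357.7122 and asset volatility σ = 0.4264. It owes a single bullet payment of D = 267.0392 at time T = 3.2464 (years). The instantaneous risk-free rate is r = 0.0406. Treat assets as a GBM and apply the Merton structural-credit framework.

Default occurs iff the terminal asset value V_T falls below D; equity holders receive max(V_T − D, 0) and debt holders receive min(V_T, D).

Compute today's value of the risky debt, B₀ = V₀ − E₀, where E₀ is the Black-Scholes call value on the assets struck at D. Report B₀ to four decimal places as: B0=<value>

d₁ = [ln(V₀/D) + (r + σ²/2)T] / (σ√T)
   = [ln(357.7122/267.0392) + (0.0406 + 0.5·0.4264²)·3.2464] / (0.4264·√3.2464)
   = [0.292333 + 0.426929] / 0.768278 = 0.936201
d₂ = d₁ − σ√T = 0.936201 − 0.768278 = 0.167923
N(d₁) = 0.825415,  N(d₂) = 0.566678,  e^(−rT) = 0.876513
E₀ = V₀·N(d₁) − D·e^(−rT)·N(d₂)
   = 357.7122·0.825415 − 267.0392·0.876513·0.566678 = 162.622493
B₀ = V₀ − E₀ = 357.7122 − 162.622493 = 195.089707

B0=195.0897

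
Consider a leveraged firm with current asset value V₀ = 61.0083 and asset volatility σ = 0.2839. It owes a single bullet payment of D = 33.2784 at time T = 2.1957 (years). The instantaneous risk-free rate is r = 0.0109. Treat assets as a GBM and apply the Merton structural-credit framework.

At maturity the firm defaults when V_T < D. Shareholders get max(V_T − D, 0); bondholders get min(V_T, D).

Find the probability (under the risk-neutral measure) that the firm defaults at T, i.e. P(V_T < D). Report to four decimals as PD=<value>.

d₁ = [ln(V₀/D) + (r + σ²/2)T] / (σ√T)
   = [ln(61.0083/33.2784) + (0.0109 + 0.5·0.2839²)·2.1957] / (0.2839·√2.1957)
   = [0.606101 + 0.112419] / 0.420680 = 1.707997
d₂ = d₁ − σ√T = 1.707997 − 0.420680 = 1.287317
risk-neutral PD = N(−d₂) = N(-1.287317) = 0.098992

PD=0.0990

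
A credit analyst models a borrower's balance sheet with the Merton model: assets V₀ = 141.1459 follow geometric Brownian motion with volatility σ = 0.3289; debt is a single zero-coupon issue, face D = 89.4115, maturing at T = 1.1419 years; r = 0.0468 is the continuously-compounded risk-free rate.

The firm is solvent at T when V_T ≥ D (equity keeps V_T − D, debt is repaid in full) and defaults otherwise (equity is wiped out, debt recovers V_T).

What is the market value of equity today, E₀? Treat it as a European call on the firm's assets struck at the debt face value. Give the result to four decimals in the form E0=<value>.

d₁ = [ln(V₀/D) + (r + σ²/2)T] / (σ√T)
   = [ln(141.1459/89.4115) + (0.0468 + 0.5·0.3289²)·1.1419] / (0.3289·√1.1419)
   = [0.456545 + 0.115204] / 0.351462 = 1.626773
d₂ = d₁ − σ√T = 1.626773 − 0.351462 = 1.275312
N(d₁) = 0.948107,  N(d₂) = 0.898901,  e^(−rT) = 0.947962
E₀ = V₀·N(d₁) − D·e^(−rT)·N(d₂)
   = 141.1459·0.948107 − 89.4115·0.947962·0.898901 = 57.631829

E0=57.6318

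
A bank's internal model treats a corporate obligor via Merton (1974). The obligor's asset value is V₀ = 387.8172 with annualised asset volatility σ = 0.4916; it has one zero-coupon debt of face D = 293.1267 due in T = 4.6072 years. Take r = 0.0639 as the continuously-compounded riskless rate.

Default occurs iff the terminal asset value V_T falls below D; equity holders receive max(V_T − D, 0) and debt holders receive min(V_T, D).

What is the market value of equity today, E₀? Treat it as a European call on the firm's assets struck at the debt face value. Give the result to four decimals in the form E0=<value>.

E0=222.1505

d₁ = [ln(V₀/D) + (r + σ²/2)T] / (σ√T)
   = [ln(387.8172/293.1267) + (0.0639 + 0.5·0.4916²)·4.6072] / (0.4916·√4.6072)
   = [0.279929 + 0.851112] / 1.055189 = 1.071885
d₂ = d₁ − σ√T = 1.071885 − 1.055189 = 0.016696
N(d₁) = 0.858114,  N(d₂) = 0.506660,  e^(−rT) = 0.744978
E₀ = V₀·N(d₁) − D·e^(−rT)·N(d₂)
   = 387.8172·0.858114 − 293.1267·0.744978·0.506660 = 222.150476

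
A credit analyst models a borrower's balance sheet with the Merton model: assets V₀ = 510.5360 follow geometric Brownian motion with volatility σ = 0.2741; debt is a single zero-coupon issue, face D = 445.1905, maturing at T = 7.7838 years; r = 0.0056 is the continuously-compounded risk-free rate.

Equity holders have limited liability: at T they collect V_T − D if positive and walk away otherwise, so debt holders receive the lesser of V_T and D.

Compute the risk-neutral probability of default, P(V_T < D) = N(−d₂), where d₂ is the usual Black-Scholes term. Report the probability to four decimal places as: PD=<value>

PD=0.5581

d₁ = [ln(V₀/D) + (r + σ²/2)T] / (σ√T)
   = [ln(510.5360/445.1905) + (0.0056 + 0.5·0.2741²)·7.7838] / (0.2741·√7.7838)
   = [0.136959 + 0.335991] / 0.764724 = 0.618458
d₂ = d₁ − σ√T = 0.618458 − 0.764724 = -0.146266
risk-neutral PD = N(−d₂) = N(0.146266) = 0.558144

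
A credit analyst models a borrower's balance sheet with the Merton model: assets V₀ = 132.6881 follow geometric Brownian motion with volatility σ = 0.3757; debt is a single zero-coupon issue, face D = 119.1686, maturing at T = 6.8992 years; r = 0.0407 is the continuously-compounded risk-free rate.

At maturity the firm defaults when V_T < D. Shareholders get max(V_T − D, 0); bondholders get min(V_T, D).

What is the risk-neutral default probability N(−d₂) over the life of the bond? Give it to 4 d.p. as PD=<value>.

PD=0.5398

d₁ = [ln(V₀/D) + (r + σ²/2)T] / (σ√T)
   = [ln(132.6881/119.1686) + (0.0407 + 0.5·0.3757²)·6.8992] / (0.3757·√6.8992)
   = [0.107462 + 0.767710] / 0.986826 = 0.886856
d₂ = d₁ − σ√T = 0.886856 − 0.986826 = -0.099970
risk-neutral PD = N(−d₂) = N(0.099970) = 0.539816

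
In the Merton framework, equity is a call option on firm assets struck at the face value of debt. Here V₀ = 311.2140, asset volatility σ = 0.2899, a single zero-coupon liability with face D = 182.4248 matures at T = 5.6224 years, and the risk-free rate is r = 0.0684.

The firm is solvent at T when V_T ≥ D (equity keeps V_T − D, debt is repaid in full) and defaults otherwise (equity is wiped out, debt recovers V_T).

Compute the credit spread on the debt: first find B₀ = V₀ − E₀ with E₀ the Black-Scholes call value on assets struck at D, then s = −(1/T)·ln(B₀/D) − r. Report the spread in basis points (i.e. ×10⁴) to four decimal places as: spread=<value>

spread=79.9832

d₁ = [ln(V₀/D) + (r + σ²/2)T] / (σ√T)
   = [ln(311.2140/182.4248) + (0.0684 + 0.5·0.2899²)·5.6224] / (0.2899·√5.6224)
   = [0.534143 + 0.620831] / 0.687399 = 1.680208
d₂ = d₁ − σ√T = 1.680208 − 0.687399 = 0.992809
N(d₁) = 0.953542,  N(d₂) = 0.839598,  e^(−rT) = 0.680742
E₀ = V₀·N(d₁) − D·e^(−rT)·N(d₂)
   = 311.2140·0.953542 − 182.4248·0.680742·0.839598 = 192.490639
B₀ = V₀ − E₀ = 311.2140 − 192.490639 = 118.723361
spread = −(1/T)·ln(B₀/D) − r = −(1/5.6224)·ln(118.723361/182.4248) − 0.0684 = 0.00799832
in basis points: 0.00799832 × 10⁴ = 79.9832 bp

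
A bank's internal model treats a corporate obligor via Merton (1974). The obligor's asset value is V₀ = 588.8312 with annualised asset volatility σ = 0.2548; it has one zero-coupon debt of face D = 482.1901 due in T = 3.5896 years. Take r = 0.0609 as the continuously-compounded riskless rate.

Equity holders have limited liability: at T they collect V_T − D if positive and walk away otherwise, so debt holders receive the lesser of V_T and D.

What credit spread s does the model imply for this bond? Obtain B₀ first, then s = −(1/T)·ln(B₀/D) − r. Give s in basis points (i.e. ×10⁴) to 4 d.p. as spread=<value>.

spread=179.4667

d₁ = [ln(V₀/D) + (r + σ²/2)T] / (σ√T)
   = [ln(588.8312/482.1901) + (0.0609 + 0.5·0.2548²)·3.5896] / (0.2548·√3.5896)
   = [0.199801 + 0.335131] / 0.482750 = 1.108092
d₂ = d₁ − σ√T = 1.108092 − 0.482750 = 0.625342
N(d₁) = 0.866089,  N(d₂) = 0.734127,  e^(−rT) = 0.803638
E₀ = V₀·N(d₁) − D·e^(−rT)·N(d₂)
   = 588.8312·0.866089 − 482.1901·0.803638·0.734127 = 225.501595
B₀ = V₀ − E₀ = 588.8312 − 225.501595 = 363.329605
spread = −(1/T)·ln(B₀/D) − r = −(1/3.5896)·ln(363.329605/482.1901) − 0.0609 = 0.01794667
in basis points: 0.01794667 × 10⁴ = 179.4667 bp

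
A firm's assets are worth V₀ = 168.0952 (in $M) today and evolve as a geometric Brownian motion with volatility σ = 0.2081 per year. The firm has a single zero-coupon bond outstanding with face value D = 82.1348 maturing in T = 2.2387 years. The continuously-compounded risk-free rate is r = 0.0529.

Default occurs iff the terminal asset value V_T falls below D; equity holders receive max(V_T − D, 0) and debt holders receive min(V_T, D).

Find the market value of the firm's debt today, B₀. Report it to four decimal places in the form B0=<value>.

B0=72.9231

d₁ = [ln(V₀/D) + (r + σ²/2)T] / (σ√T)
   = [ln(168.0952/82.1348) + (0.0529 + 0.5·0.2081²)·2.2387] / (0.2081·√2.2387)
   = [0.716169 + 0.166901] / 0.311365 = 2.836123
d₂ = d₁ − σ√T = 2.836123 − 0.311365 = 2.524758
N(d₁) = 0.997717,  N(d₂) = 0.994211,  e^(−rT) = 0.888316
E₀ = V₀·N(d₁) − D·e^(−rT)·N(d₂)
   = 168.0952·0.997717 − 82.1348·0.888316·0.994211 = 95.172071
B₀ = V₀ − E₀ = 168.0952 − 95.172071 = 72.923129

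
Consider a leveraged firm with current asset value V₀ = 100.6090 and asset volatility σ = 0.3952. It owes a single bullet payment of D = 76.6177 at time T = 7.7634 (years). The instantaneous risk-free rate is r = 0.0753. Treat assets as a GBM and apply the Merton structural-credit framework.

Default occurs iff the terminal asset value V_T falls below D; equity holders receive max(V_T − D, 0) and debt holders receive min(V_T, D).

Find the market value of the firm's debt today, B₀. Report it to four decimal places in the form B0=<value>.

d₁ = [ln(V₀/D) + (r + σ²/2)T] / (σ√T)
   = [ln(100.6090/76.6177) + (0.0753 + 0.5·0.3952²)·7.7634] / (0.3952·√7.7634)
   = [0.272414 + 1.190840] / 1.101141 = 1.328852
d₂ = d₁ − σ√T = 1.328852 − 1.101141 = 0.227711
N(d₁) = 0.908052,  N(d₂) = 0.590065,  e^(−rT) = 0.557338
E₀ = V₀·N(d₁) − D·e^(−rT)·N(d₂)
   = 100.6090·0.908052 − 76.6177·0.557338·0.590065 = 66.161268
B₀ = V₀ − E₀ = 100.6090 − 66.161268 = 34.447732

B0=34.4477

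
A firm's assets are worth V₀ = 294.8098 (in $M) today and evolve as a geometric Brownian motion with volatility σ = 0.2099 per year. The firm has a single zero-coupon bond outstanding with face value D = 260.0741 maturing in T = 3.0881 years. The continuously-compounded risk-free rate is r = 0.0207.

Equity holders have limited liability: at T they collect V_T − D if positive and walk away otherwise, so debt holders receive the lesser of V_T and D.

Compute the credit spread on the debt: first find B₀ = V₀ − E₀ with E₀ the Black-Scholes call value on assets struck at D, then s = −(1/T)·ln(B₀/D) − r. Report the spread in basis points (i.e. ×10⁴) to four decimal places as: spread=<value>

d₁ = [ln(V₀/D) + (r + σ²/2)T] / (σ√T)
   = [ln(294.8098/260.0741) + (0.0207 + 0.5·0.2099²)·3.0881] / (0.2099·√3.0881)
   = [0.125364 + 0.131951] / 0.368857 = 0.697602
d₂ = d₁ − σ√T = 0.697602 − 0.368857 = 0.328744
N(d₁) = 0.757287,  N(d₂) = 0.628826,  e^(−rT) = 0.938077
E₀ = V₀·N(d₁) − D·e^(−rT)·N(d₂)
   = 294.8098·0.757287 − 260.0741·0.938077·0.628826 = 69.841351
B₀ = V₀ − E₀ = 294.8098 − 69.841351 = 224.968449
spread = −(1/T)·ln(B₀/D) − r = −(1/3.0881)·ln(224.968449/260.0741) − 0.0207 = 0.02625652
in basis points: 0.02625652 × 10⁴ = 262.5652 bp

spread=262.5652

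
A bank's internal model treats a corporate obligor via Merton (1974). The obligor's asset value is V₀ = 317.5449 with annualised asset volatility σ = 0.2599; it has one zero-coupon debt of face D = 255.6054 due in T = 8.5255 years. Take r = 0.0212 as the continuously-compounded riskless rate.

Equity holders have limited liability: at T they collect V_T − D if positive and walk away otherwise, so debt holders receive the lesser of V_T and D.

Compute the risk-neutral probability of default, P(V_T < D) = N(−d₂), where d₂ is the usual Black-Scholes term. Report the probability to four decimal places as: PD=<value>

PD=0.4425

d₁ = [ln(V₀/D) + (r + σ²/2)T] / (σ√T)
   = [ln(317.5449/255.6054) + (0.0212 + 0.5·0.2599²)·8.5255] / (0.2599·√8.5255)
   = [0.216984 + 0.468681] / 0.758868 = 0.903537
d₂ = d₁ − σ√T = 0.903537 − 0.758868 = 0.144669
risk-neutral PD = N(−d₂) = N(-0.144669) = 0.442486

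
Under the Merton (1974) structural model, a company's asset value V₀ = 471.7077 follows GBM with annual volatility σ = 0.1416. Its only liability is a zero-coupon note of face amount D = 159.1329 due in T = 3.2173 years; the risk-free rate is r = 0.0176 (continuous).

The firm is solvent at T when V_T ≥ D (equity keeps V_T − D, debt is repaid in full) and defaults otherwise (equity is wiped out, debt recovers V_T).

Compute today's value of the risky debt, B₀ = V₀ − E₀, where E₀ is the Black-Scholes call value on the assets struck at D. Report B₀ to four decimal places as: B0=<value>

B0=150.3724

d₁ = [ln(V₀/D) + (r + σ²/2)T] / (σ√T)
   = [ln(471.7077/159.1329) + (0.0176 + 0.5·0.1416²)·3.2173] / (0.1416·√3.2173)
   = [1.086620 + 0.088879] / 0.253986 = 4.628210
d₂ = d₁ − σ√T = 4.628210 − 0.253986 = 4.374225
N(d₁) = 0.999998,  N(d₂) = 0.999994,  e^(−rT) = 0.944949
E₀ = V₀·N(d₁) − D·e^(−rT)·N(d₂)
   = 471.7077·0.999998 − 159.1329·0.944949·0.999994 = 321.335295
B₀ = V₀ − E₀ = 471.7077 − 321.335295 = 150.372405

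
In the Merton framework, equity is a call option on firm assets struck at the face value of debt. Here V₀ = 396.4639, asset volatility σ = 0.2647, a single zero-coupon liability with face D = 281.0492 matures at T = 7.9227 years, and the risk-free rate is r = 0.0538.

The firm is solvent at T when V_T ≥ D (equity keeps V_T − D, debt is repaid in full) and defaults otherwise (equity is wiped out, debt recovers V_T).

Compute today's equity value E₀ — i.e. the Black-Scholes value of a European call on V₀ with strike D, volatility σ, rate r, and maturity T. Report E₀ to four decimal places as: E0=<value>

E0=227.9600

d₁ = [ln(V₀/D) + (r + σ²/2)T] / (σ√T)
   = [ln(396.4639/281.0492) + (0.0538 + 0.5·0.2647²)·7.9227] / (0.2647·√7.9227)
   = [0.344055 + 0.703798] / 0.745059 = 1.406403
d₂ = d₁ − σ√T = 1.406403 − 0.745059 = 0.661344
N(d₁) = 0.920198,  N(d₂) = 0.745804,  e^(−rT) = 0.652959
E₀ = V₀·N(d₁) − D·e^(−rT)·N(d₂)
   = 396.4639·0.920198 − 281.0492·0.652959·0.745804 = 227.960018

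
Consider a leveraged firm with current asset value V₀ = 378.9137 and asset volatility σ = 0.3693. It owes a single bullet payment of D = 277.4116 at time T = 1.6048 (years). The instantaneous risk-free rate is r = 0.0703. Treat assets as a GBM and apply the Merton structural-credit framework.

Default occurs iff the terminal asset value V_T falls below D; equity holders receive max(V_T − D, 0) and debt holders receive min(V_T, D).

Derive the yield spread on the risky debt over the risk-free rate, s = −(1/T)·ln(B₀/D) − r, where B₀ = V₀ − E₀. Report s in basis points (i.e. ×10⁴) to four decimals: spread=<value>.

spread=361.3147

d₁ = [ln(V₀/D) + (r + σ²/2)T] / (σ√T)
   = [ln(378.9137/277.4116) + (0.0703 + 0.5·0.3693²)·1.6048] / (0.3693·√1.6048)
   = [0.311806 + 0.222251] / 0.467832 = 1.141557
d₂ = d₁ − σ√T = 1.141557 − 0.467832 = 0.673726
N(d₁) = 0.873181,  N(d₂) = 0.749757,  e^(−rT) = 0.893314
E₀ = V₀·N(d₁) − D·e^(−rT)·N(d₂)
   = 378.9137·0.873181 − 277.4116·0.893314·0.749757 = 145.058737
B₀ = V₀ − E₀ = 378.9137 − 145.058737 = 233.854963
spread = −(1/T)·ln(B₀/D) − r = −(1/1.6048)·ln(233.854963/277.4116) − 0.0703 = 0.03613147
in basis points: 0.03613147 × 10⁴ = 361.3147 bp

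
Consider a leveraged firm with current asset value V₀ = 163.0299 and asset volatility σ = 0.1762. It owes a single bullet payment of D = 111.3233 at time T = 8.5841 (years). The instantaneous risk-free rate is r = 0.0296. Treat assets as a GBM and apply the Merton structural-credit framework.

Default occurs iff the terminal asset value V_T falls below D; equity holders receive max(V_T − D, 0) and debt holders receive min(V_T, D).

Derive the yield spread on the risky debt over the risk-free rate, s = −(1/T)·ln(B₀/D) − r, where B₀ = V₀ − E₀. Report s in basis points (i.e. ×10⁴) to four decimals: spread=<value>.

d₁ = [ln(V₀/D) + (r + σ²/2)T] / (σ√T)
   = [ln(163.0299/111.3233) + (0.0296 + 0.5·0.1762²)·8.5841] / (0.1762·√8.5841)
   = [0.381495 + 0.387342] / 0.516242 = 1.489296
d₂ = d₁ − σ√T = 1.489296 − 0.516242 = 0.973054
N(d₁) = 0.931795,  N(d₂) = 0.834737,  e^(−rT) = 0.775622
E₀ = V₀·N(d₁) − D·e^(−rT)·N(d₂)
   = 163.0299·0.931795 − 111.3233·0.775622·0.834737 = 79.835265
B₀ = V₀ − E₀ = 163.0299 − 79.835265 = 83.194635
spread = −(1/T)·ln(B₀/D) − r = −(1/8.5841)·ln(83.194635/111.3233) − 0.0296 = 0.00432967
in basis points: 0.00432967 × 10⁴ = 43.2967 bp

spread=43.2967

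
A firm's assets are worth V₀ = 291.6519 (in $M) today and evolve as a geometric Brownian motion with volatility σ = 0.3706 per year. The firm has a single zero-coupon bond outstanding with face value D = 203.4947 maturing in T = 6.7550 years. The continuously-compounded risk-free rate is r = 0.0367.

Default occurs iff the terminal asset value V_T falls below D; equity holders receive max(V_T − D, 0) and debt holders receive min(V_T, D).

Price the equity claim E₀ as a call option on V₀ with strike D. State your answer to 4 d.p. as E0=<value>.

d₁ = [ln(V₀/D) + (r + σ²/2)T] / (σ√T)
   = [ln(291.6519/203.4947) + (0.0367 + 0.5·0.3706²)·6.7550] / (0.3706·√6.7550)
   = [0.359921 + 0.711789] / 0.963204 = 1.112652
d₂ = d₁ − σ√T = 1.112652 − 0.963204 = 0.149448
N(d₁) = 0.867071,  N(d₂) = 0.559400,  e^(−rT) = 0.780431
E₀ = V₀·N(d₁) − D·e^(−rT)·N(d₂)
   = 291.6519·0.867071 − 203.4947·0.780431·0.559400 = 164.042550

E0=164.0425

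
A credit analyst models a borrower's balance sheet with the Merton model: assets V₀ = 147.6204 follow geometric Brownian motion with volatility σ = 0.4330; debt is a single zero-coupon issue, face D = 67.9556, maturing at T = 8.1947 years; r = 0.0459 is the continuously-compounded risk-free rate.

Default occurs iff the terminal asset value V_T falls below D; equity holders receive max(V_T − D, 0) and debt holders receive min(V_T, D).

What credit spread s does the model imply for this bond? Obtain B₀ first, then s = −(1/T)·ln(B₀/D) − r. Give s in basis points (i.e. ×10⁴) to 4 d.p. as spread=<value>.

d₁ = [ln(V₀/D) + (r + σ²/2)T] / (σ√T)
   = [ln(147.6204/67.9556) + (0.0459 + 0.5·0.4330²)·8.1947] / (0.4330·√8.1947)
   = [0.775790 + 1.144345] / 1.239523 = 1.549092
d₂ = d₁ − σ√T = 1.549092 − 1.239523 = 0.309569
N(d₁) = 0.939320,  N(d₂) = 0.621556,  e^(−rT) = 0.686508
E₀ = V₀·N(d₁) − D·e^(−rT)·N(d₂)
   = 147.6204·0.939320 − 67.9556·0.686508·0.621556 = 109.665943
B₀ = V₀ − E₀ = 147.6204 − 109.665943 = 37.954457
spread = −(1/T)·ln(B₀/D) − r = −(1/8.1947)·ln(37.954457/67.9556) − 0.0459 = 0.02517858
in basis points: 0.02517858 × 10⁴ = 251.7858 bp

spread=251.7858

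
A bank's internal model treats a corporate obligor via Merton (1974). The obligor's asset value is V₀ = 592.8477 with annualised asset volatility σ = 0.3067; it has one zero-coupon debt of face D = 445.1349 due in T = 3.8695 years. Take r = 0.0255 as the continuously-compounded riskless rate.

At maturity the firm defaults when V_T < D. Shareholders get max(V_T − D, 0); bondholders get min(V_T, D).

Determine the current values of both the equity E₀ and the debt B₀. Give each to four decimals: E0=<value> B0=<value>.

E0=235.1032 B0=357.7445

d₁ = [ln(V₀/D) + (r + σ²/2)T] / (σ√T)
   = [ln(592.8477/445.1349) + (0.0255 + 0.5·0.3067²)·3.8695] / (0.3067·√3.8695)
   = [0.286560 + 0.280664] / 0.603311 = 0.940186
d₂ = d₁ − σ√T = 0.940186 − 0.603311 = 0.336875
N(d₁) = 0.826439,  N(d₂) = 0.631894,  e^(−rT) = 0.906040
E₀ = V₀·N(d₁) − D·e^(−rT)·N(d₂)
   = 592.8477·0.826439 − 445.1349·0.906040·0.631894 = 235.103152
B₀ = V₀ − E₀ = 592.8477 − 235.103152 = 357.744548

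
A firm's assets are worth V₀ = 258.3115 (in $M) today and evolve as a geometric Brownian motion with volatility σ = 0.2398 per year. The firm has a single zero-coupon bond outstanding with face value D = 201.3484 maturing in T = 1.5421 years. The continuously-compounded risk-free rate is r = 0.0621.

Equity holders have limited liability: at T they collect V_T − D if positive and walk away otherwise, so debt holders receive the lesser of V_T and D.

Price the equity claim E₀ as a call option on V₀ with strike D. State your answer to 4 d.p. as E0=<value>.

d₁ = [ln(V₀/D) + (r + σ²/2)T] / (σ√T)
   = [ln(258.3115/201.3484) + (0.0621 + 0.5·0.2398²)·1.5421] / (0.2398·√1.5421)
   = [0.249129 + 0.140103] / 0.297787 = 1.307084
d₂ = d₁ − σ√T = 1.307084 − 0.297787 = 1.009297
N(d₁) = 0.904408,  N(d₂) = 0.843584,  e^(−rT) = 0.908678
E₀ = V₀·N(d₁) − D·e^(−rT)·N(d₂)
   = 258.3115·0.904408 − 201.3484·0.908678·0.843584 = 79.276108

E0=79.2761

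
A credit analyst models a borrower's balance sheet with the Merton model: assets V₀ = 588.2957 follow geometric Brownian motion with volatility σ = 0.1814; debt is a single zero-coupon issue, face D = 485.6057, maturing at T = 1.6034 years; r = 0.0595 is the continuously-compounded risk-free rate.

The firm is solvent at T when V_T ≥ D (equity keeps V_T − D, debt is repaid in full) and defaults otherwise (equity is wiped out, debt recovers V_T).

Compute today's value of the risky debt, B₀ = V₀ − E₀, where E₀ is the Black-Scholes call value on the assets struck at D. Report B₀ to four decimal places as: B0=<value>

B0=435.5303

d₁ = [ln(V₀/D) + (r + σ²/2)T] / (σ√T)
   = [ln(588.2957/485.6057) + (0.0595 + 0.5·0.1814²)·1.6034] / (0.1814·√1.6034)
   = [0.191833 + 0.121783] / 0.229699 = 1.365336
d₂ = d₁ − σ√T = 1.365336 − 0.229699 = 1.135638
N(d₁) = 0.913926,  N(d₂) = 0.871946,  e^(−rT) = 0.909007
E₀ = V₀·N(d₁) − D·e^(−rT)·N(d₂)
   = 588.2957·0.913926 − 485.6057·0.909007·0.871946 = 152.765378
B₀ = V₀ − E₀ = 588.2957 − 152.765378 = 435.530322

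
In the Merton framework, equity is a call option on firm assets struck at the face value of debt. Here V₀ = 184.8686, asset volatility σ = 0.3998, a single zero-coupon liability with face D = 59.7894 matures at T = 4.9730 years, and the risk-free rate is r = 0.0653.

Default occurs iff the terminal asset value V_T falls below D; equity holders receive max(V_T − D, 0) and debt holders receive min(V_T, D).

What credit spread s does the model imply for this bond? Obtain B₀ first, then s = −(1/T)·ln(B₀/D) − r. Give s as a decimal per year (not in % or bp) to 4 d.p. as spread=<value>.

d₁ = [ln(V₀/D) + (r + σ²/2)T] / (σ√T)
   = [ln(184.8686/59.7894) + (0.0653 + 0.5·0.3998²)·4.9730] / (0.3998·√4.9730)
   = [1.128817 + 0.722179] / 0.891563 = 2.076125
d₂ = d₁ − σ√T = 2.076125 − 0.891563 = 1.184562
N(d₁) = 0.981059,  N(d₂) = 0.881905,  e^(−rT) = 0.722717
E₀ = V₀·N(d₁) − D·e^(−rT)·N(d₂)
   = 184.8686·0.981059 − 59.7894·0.722717·0.881905 = 143.259122
B₀ = V₀ − E₀ = 184.8686 − 143.259122 = 41.609478
spread = −(1/T)·ln(B₀/D) − r = −(1/4.9730)·ln(41.609478/59.7894) − 0.0653 = 0.00759371

spread=0.0076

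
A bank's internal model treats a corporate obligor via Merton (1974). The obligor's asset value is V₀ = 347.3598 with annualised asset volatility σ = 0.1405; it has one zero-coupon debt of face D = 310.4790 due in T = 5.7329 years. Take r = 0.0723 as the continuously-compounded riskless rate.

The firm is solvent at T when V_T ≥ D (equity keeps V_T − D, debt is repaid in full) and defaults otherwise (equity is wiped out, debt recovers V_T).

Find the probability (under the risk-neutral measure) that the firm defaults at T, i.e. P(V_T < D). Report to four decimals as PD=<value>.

d₁ = [ln(V₀/D) + (r + σ²/2)T] / (σ√T)
   = [ln(347.3598/310.4790) + (0.0723 + 0.5·0.1405²)·5.7329] / (0.1405·√5.7329)
   = [0.112245 + 0.471073] / 0.336406 = 1.733971
d₂ = d₁ − σ√T = 1.733971 − 0.336406 = 1.397565
risk-neutral PD = N(−d₂) = N(-1.397565) = 0.081122

PD=0.0811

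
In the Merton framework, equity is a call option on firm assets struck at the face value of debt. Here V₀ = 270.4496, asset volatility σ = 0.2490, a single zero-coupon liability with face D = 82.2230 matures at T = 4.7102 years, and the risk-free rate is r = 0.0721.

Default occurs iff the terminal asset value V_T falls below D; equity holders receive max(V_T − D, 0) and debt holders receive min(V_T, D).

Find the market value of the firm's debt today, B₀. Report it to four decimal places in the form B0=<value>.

B0=58.5019

d₁ = [ln(V₀/D) + (r + σ²/2)T] / (σ√T)
   = [ln(270.4496/82.2230) + (0.0721 + 0.5·0.2490²)·4.7102] / (0.2490·√4.7102)
   = [1.190651 + 0.485624] / 0.540405 = 3.101888
d₂ = d₁ − σ√T = 3.101888 − 0.540405 = 2.561484
N(d₁) = 0.999039,  N(d₂) = 0.994789,  e^(−rT) = 0.712051
E₀ = V₀·N(d₁) − D·e^(−rT)·N(d₂)
   = 270.4496·0.999039 − 82.2230·0.712051·0.994789 = 211.947694
B₀ = V₀ − E₀ = 270.4496 − 211.947694 = 58.501906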